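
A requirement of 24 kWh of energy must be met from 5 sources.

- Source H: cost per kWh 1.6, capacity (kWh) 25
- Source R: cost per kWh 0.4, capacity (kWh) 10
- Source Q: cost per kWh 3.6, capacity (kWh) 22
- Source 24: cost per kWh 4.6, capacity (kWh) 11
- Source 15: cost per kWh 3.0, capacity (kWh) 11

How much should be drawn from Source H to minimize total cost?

Cheapest first:
Source R at 0.4: take all 10 kWh → 14 still needed.
Source H at 1.6: take 14 of its 25 → requirement met.
Source 15, Source Q, Source 24: unused.

14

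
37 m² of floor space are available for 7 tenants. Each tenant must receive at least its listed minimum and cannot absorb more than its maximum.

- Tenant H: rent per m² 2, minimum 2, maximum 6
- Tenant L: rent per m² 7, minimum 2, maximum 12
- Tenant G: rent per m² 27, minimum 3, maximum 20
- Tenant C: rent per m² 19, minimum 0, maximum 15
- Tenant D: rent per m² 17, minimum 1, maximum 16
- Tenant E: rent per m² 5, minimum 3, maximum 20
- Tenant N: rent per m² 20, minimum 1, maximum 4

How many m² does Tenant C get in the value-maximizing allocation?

5

Meeting every minimum uses 2+2+3+0+1+3+1 = 12 m², leaving 25.
Rank by rent per m²: Tenant G 27 > Tenant N 20 > Tenant C 19 > Tenant D 17 > Tenant L 7 > Tenant E 5 > Tenant H 2.
Tenant G: +17 to 20 (cap) — 8 left.
Tenant N: +3 to 4 (cap) — 5 left.
Tenant C: +5 (room for 15) → 5. Pool exhausted.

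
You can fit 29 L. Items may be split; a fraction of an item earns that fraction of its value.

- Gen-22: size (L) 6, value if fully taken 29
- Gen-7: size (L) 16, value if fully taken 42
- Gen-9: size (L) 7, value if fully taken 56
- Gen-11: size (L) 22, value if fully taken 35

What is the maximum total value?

127

Rank by value-to-size ratio: Gen-9 56/7≈8, Gen-22 29/6≈4.83, Gen-7 42/16≈2.62, Gen-11 35/22≈1.59.
Take all of Gen-9 (7 L, value 56) ; 22 L left.
Gen-22: take in full, 6 L for value 29 ; 16 left.
All 16 L of Gen-7 fit (value 42) ; 0 remain.
Total value = 127.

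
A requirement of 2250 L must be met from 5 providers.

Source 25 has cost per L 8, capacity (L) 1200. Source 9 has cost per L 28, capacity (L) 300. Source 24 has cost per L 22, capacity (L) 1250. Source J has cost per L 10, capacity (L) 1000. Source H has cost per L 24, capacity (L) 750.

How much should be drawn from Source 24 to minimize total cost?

Use providers in increasing cost order.
Source 25 (8): use full 1200 → 1050 L to go.
Source J (10): use full 1000 → 50 L to go.
Source 24 at 22: take 50 of its 1250 → requirement met.
Source H, Source 9: unused.

50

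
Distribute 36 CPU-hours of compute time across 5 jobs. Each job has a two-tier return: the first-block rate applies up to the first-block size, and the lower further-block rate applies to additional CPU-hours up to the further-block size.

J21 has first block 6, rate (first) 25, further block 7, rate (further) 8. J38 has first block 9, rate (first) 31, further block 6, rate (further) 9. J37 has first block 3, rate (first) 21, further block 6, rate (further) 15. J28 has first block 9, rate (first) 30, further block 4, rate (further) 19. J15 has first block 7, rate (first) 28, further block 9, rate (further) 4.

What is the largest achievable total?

Rank every tier by rate: J38/T1 31 > J28/T1 30 > J15/T1 28 > J21/T1 25 > J37/T1 21 > J28/T2 19 > J37/T2 15 > J38/T2 9 > J21/T2 8 > J15/T2 4.
J38 T1 at 31: fill all 9 — 27 left.
J28/T1 (30): +9 — 18 left.
J15/T1 (28): +7 — 11 left.
Fill J21 T1 block (6 at 25) — 5 left.
J37/T1 (21): +3 — 2 left.
J28 T2 at 19: only 2 left, fill 2.
Total = 31×9 + 30×9 + 28×7 + 25×6 + 21×3 + 19×2 = 996.

996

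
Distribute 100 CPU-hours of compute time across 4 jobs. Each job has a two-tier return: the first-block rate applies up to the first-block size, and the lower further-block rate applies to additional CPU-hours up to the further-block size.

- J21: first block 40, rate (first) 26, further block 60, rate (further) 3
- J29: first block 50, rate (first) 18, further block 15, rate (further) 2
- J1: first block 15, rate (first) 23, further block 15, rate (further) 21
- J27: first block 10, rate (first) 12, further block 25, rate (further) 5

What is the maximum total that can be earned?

Treat each block as its own option and order by rate: J21/tier1 26 > J1/tier1 23 > J1/tier2 21 > J29/tier1 18 > J27/tier1 12 > J27/tier2 5 > J21/tier2 3 > J29/tier2 2.
J21 tier1 at 26: fill all 40 — 60 left.
J1 tier1 at 23: fill all 15 — 45 left.
J1/tier2 (21): +15 — 30 left.
30 remain; put them into J29 tier1 at 18.
Total = 26×40 + 23×15 + 21×15 + 18×30 = 2240.

2240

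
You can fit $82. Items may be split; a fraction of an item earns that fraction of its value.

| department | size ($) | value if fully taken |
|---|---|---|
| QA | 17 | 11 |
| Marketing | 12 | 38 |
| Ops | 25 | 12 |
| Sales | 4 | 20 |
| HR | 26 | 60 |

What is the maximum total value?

140.04

Best value per unit of size first: Sales 20/4≈5, Marketing 38/12≈3.17, HR 60/26≈2.31, QA 11/17≈0.647, Ops 12/25≈0.48.
All 4 $ of Sales fit (value 20) ; 78 remain.
All 12 $ of Marketing fit (value 38) ; 66 remain.
All 26 $ of HR fit (value 60) ; 40 remain.
QA: take in full, 17 $ for value 11 ; 23 left.
Fill the last 23 $ with part of Ops: 23/25 of it earns 11.04.
Total value = 140.04.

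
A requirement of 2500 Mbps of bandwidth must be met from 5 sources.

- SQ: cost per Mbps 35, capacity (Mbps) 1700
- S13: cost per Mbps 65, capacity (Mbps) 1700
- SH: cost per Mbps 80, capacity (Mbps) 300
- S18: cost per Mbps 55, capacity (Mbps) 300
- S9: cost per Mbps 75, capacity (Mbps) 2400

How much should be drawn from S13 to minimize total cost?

Use sources in increasing cost order.
SQ (35): use full 1700 ; 800 Mbps to go.
Take 300 from S18 at 55 ; need 500 more.
S13 (65): take the remaining 500 ; done.
S9, SH: unused.

500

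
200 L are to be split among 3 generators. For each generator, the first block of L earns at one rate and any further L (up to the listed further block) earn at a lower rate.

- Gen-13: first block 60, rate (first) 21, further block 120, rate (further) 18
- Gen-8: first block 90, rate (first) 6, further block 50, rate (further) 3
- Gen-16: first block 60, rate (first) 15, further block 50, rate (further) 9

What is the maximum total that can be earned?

Order all 6 blocks by rate: Gen-13/first 21 > Gen-13/second 18 > Gen-16/first 15 > Gen-16/second 9 > Gen-8/first 6 > Gen-8/second 3.
Fill Gen-13 first block (60 at 21) → 140 left.
Gen-13 second at 18: fill all 120 → 20 left.
Gen-16/first: +20 of 60 at 15; pool empty.
Total = 21×60 + 18×120 + 15×20 = 3720.

3720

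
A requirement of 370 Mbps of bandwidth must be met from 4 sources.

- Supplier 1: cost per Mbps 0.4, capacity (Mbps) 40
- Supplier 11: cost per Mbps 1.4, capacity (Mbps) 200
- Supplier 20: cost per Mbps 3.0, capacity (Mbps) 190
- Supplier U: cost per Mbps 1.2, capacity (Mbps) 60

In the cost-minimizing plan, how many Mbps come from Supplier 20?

70

Fill from the cheapest source first.
Supplier 1 (0.4): use full 40 — 330 Mbps to go.
Supplier U at 1.2: take all 60 Mbps — 270 still needed.
Take 200 from Supplier 11 at 1.4 — need 70 more.
Take 70 from Supplier 20 at 3.0 to finish.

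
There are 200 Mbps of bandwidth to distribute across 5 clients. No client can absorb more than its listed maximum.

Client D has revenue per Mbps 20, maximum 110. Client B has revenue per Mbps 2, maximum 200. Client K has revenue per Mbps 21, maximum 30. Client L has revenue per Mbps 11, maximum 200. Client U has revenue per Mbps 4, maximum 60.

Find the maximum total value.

3490

Highest revenue per Mbps first: Client K 21 > Client D 20 > Client L 11 > Client U 4 > Client B 2.
Client K: +30 to 30 (cap) → 170 left.
Give Client D 110 to hit its cap of 110 → 60 left.
Only 60 left; Client L takes them to reach 60.
Total = 20×110 + 21×30 + 11×60 = 3490.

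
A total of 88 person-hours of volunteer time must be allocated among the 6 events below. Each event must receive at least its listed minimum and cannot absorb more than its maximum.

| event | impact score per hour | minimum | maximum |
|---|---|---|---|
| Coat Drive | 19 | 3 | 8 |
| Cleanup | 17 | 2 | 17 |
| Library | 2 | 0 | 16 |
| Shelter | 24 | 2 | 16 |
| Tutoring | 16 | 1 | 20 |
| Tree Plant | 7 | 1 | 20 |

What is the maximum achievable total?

1299

Meeting every minimum uses 3+2+0+2+1+1 = 9 person-hours, leaving 79.
Order the events by impact score per hour: Shelter 24 > Coat Drive 19 > Cleanup 17 > Tutoring 16 > Tree Plant 7 > Library 2.
Give Shelter 14 more to hit its cap of 16 — 65 left.
Coat Drive: +5 to 8 (cap) — 60 left.
Cleanup takes 15 more to reach its cap of 17 — 45 left.
Tutoring takes 19 more to reach its cap of 20 — 26 left.
Tree Plant: +19 to 20 (cap) — 7 left.
Library has room for 16 more but only 7 remain, so it gets 7.
Total = 19×8 + 17×17 + 2×7 + 24×16 + 16×20 + 7×20 = 1299.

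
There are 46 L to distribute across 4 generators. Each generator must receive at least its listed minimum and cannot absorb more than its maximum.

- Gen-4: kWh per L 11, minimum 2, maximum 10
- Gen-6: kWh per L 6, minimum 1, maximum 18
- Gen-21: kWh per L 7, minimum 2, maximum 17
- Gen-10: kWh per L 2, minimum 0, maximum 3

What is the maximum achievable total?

339

Meeting every minimum uses 2+1+2+0 = 5 L, leaving 41.
Highest kWh per L first: Gen-4 11 > Gen-21 7 > Gen-6 6 > Gen-10 2.
Gen-4: +8 to 10 (cap) — 33 left.
Gen-21 takes 15 more to reach its cap of 17 — 18 left.
Gen-6 takes 17 more to reach its cap of 18 — 1 left.
Gen-10: +1 (room for 3) → 1. Pool exhausted.
Total = 11×10 + 6×18 + 7×17 + 2×1 = 339.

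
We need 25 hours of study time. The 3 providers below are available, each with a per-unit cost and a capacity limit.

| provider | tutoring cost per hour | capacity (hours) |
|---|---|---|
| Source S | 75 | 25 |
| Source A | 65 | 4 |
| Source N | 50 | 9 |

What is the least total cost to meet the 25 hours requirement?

1610

Use providers in increasing cost order.
Source N (50): use full 9 — 16 hours to go.
Source A at 65: take all 4 hours — 12 still needed.
Take 12 from Source S at 75 to finish.
Cost = 9×50 + 4×65 + 12×75 = 1610.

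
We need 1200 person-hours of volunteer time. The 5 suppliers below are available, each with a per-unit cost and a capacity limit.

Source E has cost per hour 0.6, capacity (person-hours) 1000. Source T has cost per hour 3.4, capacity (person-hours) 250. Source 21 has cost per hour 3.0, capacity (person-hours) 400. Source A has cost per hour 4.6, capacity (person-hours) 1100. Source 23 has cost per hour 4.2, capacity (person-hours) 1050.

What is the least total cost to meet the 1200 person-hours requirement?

Use suppliers in increasing cost order.
Source E (0.6): use full 1000 ; 200 person-hours to go.
Source 21 (3.0): take the remaining 200 ; done.
Source T, Source 23, Source A: unused.
Cost = 1000×0.6 + 200×3.0 = 1200.

1200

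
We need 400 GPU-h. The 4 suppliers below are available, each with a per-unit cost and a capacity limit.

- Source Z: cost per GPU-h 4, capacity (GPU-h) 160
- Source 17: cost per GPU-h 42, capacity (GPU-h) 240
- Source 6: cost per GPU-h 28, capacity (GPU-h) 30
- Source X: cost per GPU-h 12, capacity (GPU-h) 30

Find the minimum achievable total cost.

9400

Cheapest first:
Source Z at 4: take all 160 GPU-h — 240 still needed.
Source X at 12: take all 30 GPU-h — 210 still needed.
Source 6 at 28: take all 30 GPU-h — 180 still needed.
Source 17 (42): take the remaining 180 — done.
Cost = 160×4 + 30×12 + 30×28 + 180×42 = 9400.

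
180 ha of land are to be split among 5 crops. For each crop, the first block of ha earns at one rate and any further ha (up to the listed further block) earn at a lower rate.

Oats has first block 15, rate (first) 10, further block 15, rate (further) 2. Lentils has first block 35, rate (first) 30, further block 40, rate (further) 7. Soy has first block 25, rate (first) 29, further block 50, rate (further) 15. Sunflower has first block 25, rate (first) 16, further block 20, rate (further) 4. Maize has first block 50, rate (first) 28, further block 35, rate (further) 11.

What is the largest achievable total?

Rank every tier by rate: Lentils/tier1 30 > Soy/tier1 29 > Maize/tier1 28 > Sunflower/tier1 16 > Soy/tier2 15 > Maize/tier2 11 > Oats/tier1 10 > Lentils/tier2 7 > Sunflower/tier2 4 > Oats/tier2 2.
Lentils tier1 at 30: fill all 35 ; 145 left.
Fill Soy tier1 block (25 at 29) ; 120 left.
Fill Maize tier1 block (50 at 28) ; 70 left.
Sunflower tier1 at 16: fill all 25 ; 45 left.
Soy/tier2: +45 of 50 at 15; pool empty.
Total = 30×35 + 29×25 + 28×50 + 16×25 + 15×45 = 4250.

4250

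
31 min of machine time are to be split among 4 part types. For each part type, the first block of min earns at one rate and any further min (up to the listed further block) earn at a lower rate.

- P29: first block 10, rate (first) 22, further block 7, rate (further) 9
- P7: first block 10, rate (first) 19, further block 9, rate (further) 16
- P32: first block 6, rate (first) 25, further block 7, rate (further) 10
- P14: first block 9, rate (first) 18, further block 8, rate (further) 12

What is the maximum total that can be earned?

Treat each block as its own option and order by rate: P32/T1 25 > P29/T1 22 > P7/T1 19 > P14/T1 18 > P7/T2 16 > P14/T2 12 > P32/T2 10 > P29/T2 9.
P32 T1 at 25: fill all 6 → 25 left.
P29 T1 at 22: fill all 10 → 15 left.
P7/T1 (19): +10 → 5 left.
5 remain; put them into P14 T1 at 18.
Total = 25×6 + 22×10 + 19×10 + 18×5 = 650.

650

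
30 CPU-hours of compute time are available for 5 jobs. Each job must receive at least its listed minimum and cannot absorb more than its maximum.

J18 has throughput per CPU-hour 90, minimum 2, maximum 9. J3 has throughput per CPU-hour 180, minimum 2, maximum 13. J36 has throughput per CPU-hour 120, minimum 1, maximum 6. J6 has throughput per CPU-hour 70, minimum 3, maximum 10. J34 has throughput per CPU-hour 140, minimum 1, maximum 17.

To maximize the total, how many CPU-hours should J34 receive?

Meeting every minimum uses 2+2+1+3+1 = 9 CPU-hours, leaving 21.
Order the jobs by throughput per CPU-hour: J3 180 > J34 140 > J36 120 > J18 90 > J6 70.
J3 takes 11 more to reach its cap of 13 — 10 left.
J34: +10 (room for 16) → 11. Pool exhausted.

11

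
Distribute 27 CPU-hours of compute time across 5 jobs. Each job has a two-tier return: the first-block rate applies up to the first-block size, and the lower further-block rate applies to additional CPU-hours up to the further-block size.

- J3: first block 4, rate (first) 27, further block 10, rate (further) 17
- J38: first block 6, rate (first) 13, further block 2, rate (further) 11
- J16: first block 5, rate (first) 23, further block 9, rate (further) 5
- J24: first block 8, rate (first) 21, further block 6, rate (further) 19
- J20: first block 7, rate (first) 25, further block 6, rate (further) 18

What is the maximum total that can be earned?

Treat each block as its own option and order by rate: J3/tier1 27 > J20/tier1 25 > J16/tier1 23 > J24/tier1 21 > J24/tier2 19 > J20/tier2 18 > J3/tier2 17 > J38/tier1 13 > J38/tier2 11 > J16/tier2 5.
J3/tier1 (27): +4 ; 23 left.
J20 tier1 at 25: fill all 7 ; 16 left.
J16 tier1 at 23: fill all 5 ; 11 left.
J24/tier1 (21): +8 ; 3 left.
J24 tier2 at 19: only 3 left, fill 3.
Total = 27×4 + 25×7 + 23×5 + 21×8 + 19×3 = 623.

623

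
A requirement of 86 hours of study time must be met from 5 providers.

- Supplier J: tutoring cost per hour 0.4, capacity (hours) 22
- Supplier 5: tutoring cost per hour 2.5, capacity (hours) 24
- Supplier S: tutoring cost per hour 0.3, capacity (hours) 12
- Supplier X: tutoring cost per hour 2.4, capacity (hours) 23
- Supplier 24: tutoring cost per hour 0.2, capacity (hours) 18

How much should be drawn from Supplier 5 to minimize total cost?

Fill from the cheapest provider first.
Supplier 24 at 0.2: take all 18 hours — 68 still needed.
Supplier S (0.3): use full 12 — 56 hours to go.
Supplier J at 0.4: take all 22 hours — 34 still needed.
Take 23 from Supplier X at 2.4 — need 11 more.
Supplier 5 at 2.5: take 11 of its 24 — requirement met.

11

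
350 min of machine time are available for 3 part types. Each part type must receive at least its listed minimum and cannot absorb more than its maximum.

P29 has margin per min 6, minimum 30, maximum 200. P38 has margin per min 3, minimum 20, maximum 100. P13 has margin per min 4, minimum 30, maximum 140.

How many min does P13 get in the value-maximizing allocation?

Meeting every minimum uses 30+20+30 = 80 min, leaving 270.
Order the part types by margin per min: P29 6 > P13 4 > P38 3.
Give P29 170 more to hit its cap of 200 ; 100 left.
P13 has room for 110 more but only 100 remain, so it gets 130.

130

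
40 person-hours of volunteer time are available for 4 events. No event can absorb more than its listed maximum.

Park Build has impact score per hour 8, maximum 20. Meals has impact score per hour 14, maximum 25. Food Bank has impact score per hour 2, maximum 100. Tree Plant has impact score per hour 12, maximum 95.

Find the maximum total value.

Highest impact score per hour first: Meals 14 > Tree Plant 12 > Park Build 8 > Food Bank 2.
Meals takes 25 to reach its cap of 25 ; 15 left.
Only 15 left; Tree Plant takes them to reach 15.
Total = 14×25 + 12×15 = 530.

530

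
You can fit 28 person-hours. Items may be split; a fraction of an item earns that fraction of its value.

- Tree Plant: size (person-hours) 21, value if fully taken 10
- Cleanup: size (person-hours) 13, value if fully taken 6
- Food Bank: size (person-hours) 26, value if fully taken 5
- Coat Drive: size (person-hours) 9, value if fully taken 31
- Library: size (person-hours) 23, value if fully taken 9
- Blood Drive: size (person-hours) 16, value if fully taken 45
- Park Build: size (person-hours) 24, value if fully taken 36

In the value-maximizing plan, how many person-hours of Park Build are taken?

3

Best value per unit of size first: Coat Drive 31/9≈3.44, Blood Drive 45/16≈2.81, Park Build 36/24≈1.5, Tree Plant 10/21≈0.476, Cleanup 6/13≈0.462, Library 9/23≈0.391, Food Bank 5/26≈0.192.
Coat Drive: take in full, 9 person-hours for value 31 — 19 left.
Take all of Blood Drive (16 person-hours, value 45) — 3 person-hours left.
Only 3 person-hours remain; take 3/24 of Park Build for value 36×3/24 = 4.5.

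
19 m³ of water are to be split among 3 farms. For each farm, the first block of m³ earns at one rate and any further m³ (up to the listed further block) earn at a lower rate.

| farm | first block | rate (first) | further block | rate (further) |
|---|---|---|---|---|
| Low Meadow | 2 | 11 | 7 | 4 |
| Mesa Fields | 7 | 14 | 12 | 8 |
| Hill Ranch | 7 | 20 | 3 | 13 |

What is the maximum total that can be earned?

Treat each block as its own option and order by rate: Hill Ranch/T1 20 > Mesa Fields/T1 14 > Hill Ranch/T2 13 > Low Meadow/T1 11 > Mesa Fields/T2 8 > Low Meadow/T2 4.
Fill Hill Ranch T1 block (7 at 20) ; 12 left.
Fill Mesa Fields T1 block (7 at 14) ; 5 left.
Hill Ranch T2 at 13: fill all 3 ; 2 left.
Low Meadow/T1 (11): +2 ; 0 left.
Total = 20×7 + 14×7 + 13×3 + 11×2 = 299.

299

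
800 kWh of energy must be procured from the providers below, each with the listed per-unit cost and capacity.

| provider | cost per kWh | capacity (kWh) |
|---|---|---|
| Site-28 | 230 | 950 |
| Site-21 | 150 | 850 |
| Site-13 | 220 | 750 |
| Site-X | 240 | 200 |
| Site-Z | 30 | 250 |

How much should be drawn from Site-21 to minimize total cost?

550

Use providers in increasing cost order.
Site-Z at 30: take all 250 kWh ; 550 still needed.
Site-21 (150): take the remaining 550 ; done.
Site-13, Site-28, Site-X: unused.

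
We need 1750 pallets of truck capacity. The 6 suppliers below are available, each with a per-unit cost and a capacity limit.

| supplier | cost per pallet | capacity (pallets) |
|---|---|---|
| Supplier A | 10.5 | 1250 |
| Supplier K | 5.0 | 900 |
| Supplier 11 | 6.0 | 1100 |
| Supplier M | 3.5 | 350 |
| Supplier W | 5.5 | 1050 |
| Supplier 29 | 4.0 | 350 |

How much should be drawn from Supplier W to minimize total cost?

150

Cheapest first:
Supplier M at 3.5: take all 350 pallets ; 1400 still needed.
Supplier 29 (4.0): use full 350 ; 1050 pallets to go.
Take 900 from Supplier K at 5.0 ; need 150 more.
Supplier W (5.5): take the remaining 150 ; done.
Supplier 11, Supplier A: unused.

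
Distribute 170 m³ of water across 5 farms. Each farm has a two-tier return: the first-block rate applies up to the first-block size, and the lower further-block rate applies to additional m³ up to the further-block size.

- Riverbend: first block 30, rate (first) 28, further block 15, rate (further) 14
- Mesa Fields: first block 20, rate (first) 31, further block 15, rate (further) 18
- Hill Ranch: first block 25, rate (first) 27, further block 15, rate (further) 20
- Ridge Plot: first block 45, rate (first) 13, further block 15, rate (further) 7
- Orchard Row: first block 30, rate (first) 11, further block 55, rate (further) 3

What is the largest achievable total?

Order all 10 blocks by rate: Mesa Fields/tier1 31 > Riverbend/tier1 28 > Hill Ranch/tier1 27 > Hill Ranch/tier2 20 > Mesa Fields/tier2 18 > Riverbend/tier2 14 > Ridge Plot/tier1 13 > Orchard Row/tier1 11 > Ridge Plot/tier2 7 > Orchard Row/tier2 3.
Mesa Fields tier1 at 31: fill all 20 — 150 left.
Fill Riverbend tier1 block (30 at 28) — 120 left.
Fill Hill Ranch tier1 block (25 at 27) — 95 left.
Hill Ranch/tier2 (20): +15 — 80 left.
Fill Mesa Fields tier2 block (15 at 18) — 65 left.
Fill Riverbend tier2 block (15 at 14) — 50 left.
Ridge Plot tier1 at 13: fill all 45 — 5 left.
Orchard Row tier1 at 11: only 5 left, fill 5.
Total = 31×20 + 28×30 + 27×25 + 20×15 + 18×15 + 14×15 + 13×45 + 11×5 = 3555.

3555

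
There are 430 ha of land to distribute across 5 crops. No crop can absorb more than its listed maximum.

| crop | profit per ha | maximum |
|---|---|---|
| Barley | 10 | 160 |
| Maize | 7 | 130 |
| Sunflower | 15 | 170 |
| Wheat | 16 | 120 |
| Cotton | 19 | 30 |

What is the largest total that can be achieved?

6140

Rank by profit per ha: Cotton 19 > Wheat 16 > Sunflower 15 > Barley 10 > Maize 7.
Cotton takes 30 to reach its cap of 30 ; 400 left.
Wheat: +120 to 120 (cap) ; 280 left.
Sunflower: +170 to 170 (cap) ; 110 left.
Barley: +110 (room for 160) → 110. Pool exhausted.
Total = 10×110 + 15×170 + 16×120 + 19×30 = 6140.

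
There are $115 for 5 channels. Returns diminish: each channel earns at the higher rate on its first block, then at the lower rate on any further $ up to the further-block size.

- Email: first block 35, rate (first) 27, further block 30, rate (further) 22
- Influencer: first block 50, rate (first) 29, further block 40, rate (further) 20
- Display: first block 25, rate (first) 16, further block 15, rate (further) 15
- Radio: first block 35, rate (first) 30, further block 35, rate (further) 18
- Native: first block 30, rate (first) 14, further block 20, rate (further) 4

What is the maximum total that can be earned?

3310

Rank every tier by rate: Radio/first 30 > Influencer/first 29 > Email/first 27 > Email/second 22 > Influencer/second 20 > Radio/second 18 > Display/first 16 > Display/second 15 > Native/first 14 > Native/second 4.
Radio first at 30: fill all 35 ; 80 left.
Fill Influencer first block (50 at 29) ; 30 left.
Email first at 27: only 30 left, fill 30.
Total = 30×35 + 29×50 + 27×30 = 3310.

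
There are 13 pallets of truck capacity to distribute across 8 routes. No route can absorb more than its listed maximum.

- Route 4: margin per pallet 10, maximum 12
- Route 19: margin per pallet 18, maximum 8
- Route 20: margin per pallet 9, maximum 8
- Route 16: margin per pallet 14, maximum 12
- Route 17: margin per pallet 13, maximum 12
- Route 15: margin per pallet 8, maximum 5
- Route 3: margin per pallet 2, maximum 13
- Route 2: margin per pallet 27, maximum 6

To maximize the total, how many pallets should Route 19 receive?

Rank by margin per pallet: Route 2 27 > Route 19 18 > Route 16 14 > Route 17 13 > Route 4 10 > Route 20 9 > Route 15 8 > Route 3 2.
Give Route 2 6 to hit its cap of 6 — 7 left.
Only 7 left; Route 19 takes them to reach 7.

7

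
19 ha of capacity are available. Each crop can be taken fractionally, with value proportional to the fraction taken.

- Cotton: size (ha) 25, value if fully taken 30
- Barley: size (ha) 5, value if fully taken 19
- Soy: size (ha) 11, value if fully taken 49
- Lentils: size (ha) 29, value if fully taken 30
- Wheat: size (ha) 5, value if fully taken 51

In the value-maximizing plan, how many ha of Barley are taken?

3

Rank by value-to-size ratio: Wheat 51/5≈10.2, Soy 49/11≈4.45, Barley 19/5≈3.8, Cotton 30/25≈1.2, Lentils 30/29≈1.03.
All 5 ha of Wheat fit (value 51) — 14 remain.
All 11 ha of Soy fit (value 49) — 3 remain.
Fill the last 3 ha with part of Barley: 3/5 of it earns 11.4.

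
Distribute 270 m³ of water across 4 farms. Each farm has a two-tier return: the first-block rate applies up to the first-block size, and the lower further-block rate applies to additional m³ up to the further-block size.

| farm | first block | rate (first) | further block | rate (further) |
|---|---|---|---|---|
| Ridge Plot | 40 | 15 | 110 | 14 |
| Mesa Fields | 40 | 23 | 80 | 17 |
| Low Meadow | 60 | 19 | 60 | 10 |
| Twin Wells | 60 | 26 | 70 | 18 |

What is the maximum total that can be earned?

5560

Treat each block as its own option and order by rate: Twin Wells/first 26 > Mesa Fields/first 23 > Low Meadow/first 19 > Twin Wells/second 18 > Mesa Fields/second 17 > Ridge Plot/first 15 > Ridge Plot/second 14 > Low Meadow/second 10.
Twin Wells first at 26: fill all 60 → 210 left.
Mesa Fields first at 23: fill all 40 → 170 left.
Low Meadow first at 19: fill all 60 → 110 left.
Fill Twin Wells second block (70 at 18) → 40 left.
Mesa Fields second at 17: only 40 left, fill 40.
Total = 26×60 + 23×40 + 19×60 + 18×70 + 17×40 = 5560.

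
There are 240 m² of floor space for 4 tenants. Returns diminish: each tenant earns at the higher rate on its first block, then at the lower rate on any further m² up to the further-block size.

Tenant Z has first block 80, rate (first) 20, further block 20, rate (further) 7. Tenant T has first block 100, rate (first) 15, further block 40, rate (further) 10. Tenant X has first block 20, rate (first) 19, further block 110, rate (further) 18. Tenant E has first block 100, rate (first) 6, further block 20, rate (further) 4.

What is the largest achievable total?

4410

Rank every tier by rate: Tenant Z/first 20 > Tenant X/first 19 > Tenant X/second 18 > Tenant T/first 15 > Tenant T/second 10 > Tenant Z/second 7 > Tenant E/first 6 > Tenant E/second 4.
Tenant Z first at 20: fill all 80 — 160 left.
Tenant X/first (19): +20 — 140 left.
Tenant X second at 18: fill all 110 — 30 left.
30 remain; put them into Tenant T first at 15.
Total = 20×80 + 19×20 + 18×110 + 15×30 = 4410.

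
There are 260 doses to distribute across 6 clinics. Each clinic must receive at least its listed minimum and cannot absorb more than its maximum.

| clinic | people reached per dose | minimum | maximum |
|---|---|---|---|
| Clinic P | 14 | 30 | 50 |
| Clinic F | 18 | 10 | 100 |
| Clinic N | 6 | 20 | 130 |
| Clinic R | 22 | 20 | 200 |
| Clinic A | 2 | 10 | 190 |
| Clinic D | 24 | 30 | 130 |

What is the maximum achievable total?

5180

Meeting every minimum uses 30+10+20+20+10+30 = 120 doses, leaving 140.
Order the clinics by people reached per dose: Clinic D 24 > Clinic R 22 > Clinic F 18 > Clinic P 14 > Clinic N 6 > Clinic A 2.
Give Clinic D 100 more to hit its cap of 130 → 40 left.
Clinic R has room for 180 more but only 40 remain, so it gets 60.
Total = 14×30 + 18×10 + 6×20 + 22×60 + 2×10 + 24×130 = 5180.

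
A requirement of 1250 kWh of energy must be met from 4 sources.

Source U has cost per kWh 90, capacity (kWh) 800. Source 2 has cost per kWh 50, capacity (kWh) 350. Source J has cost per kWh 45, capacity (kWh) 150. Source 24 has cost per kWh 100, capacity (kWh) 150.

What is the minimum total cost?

91750

Fill from the cheapest source first.
Take 150 from Source J at 45 ; need 1100 more.
Source 2 (50): use full 350 ; 750 kWh to go.
Source U (90): take the remaining 750 ; done.
Source 24: unused.
Cost = 150×45 + 350×50 + 750×90 = 91750.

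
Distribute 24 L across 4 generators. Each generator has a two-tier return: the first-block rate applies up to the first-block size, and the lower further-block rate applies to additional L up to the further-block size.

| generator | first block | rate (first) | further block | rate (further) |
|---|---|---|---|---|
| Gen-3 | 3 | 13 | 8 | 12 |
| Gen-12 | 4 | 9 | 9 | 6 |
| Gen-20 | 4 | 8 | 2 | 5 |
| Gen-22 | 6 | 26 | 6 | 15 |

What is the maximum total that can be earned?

Order all 8 blocks by rate: Gen-22/T1 26 > Gen-22/T2 15 > Gen-3/T1 13 > Gen-3/T2 12 > Gen-12/T1 9 > Gen-20/T1 8 > Gen-12/T2 6 > Gen-20/T2 5.
Fill Gen-22 T1 block (6 at 26) — 18 left.
Fill Gen-22 T2 block (6 at 15) — 12 left.
Gen-3/T1 (13): +3 — 9 left.
Fill Gen-3 T2 block (8 at 12) — 1 left.
Gen-12 T1 at 9: only 1 left, fill 1.
Total = 26×6 + 15×6 + 13×3 + 12×8 + 9×1 = 390.

390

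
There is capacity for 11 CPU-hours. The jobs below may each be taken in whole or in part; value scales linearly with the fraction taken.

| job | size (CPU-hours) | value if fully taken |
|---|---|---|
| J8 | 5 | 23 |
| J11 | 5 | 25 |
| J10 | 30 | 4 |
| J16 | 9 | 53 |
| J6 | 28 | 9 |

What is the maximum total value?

Best value per unit of size first: J16 53/9≈5.89, J11 25/5≈5, J8 23/5≈4.6, J6 9/28≈0.321, J10 4/30≈0.133.
All 9 CPU-hours of J16 fit (value 53) → 2 remain.
2 CPU-hours left: a 2/5 share of J11 gives 25×2/5 = 10.
Total value = 63.

63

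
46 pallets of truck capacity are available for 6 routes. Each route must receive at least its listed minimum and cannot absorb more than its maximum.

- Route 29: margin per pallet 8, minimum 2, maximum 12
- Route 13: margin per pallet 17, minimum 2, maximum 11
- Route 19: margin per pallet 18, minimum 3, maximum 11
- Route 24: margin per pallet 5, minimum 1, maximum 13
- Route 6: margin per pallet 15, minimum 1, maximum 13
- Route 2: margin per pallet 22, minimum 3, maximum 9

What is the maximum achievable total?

784

Meeting every minimum uses 2+2+3+1+1+3 = 12 pallets, leaving 34.
Order the routes by margin per pallet: Route 2 22 > Route 19 18 > Route 13 17 > Route 6 15 > Route 29 8 > Route 24 5.
Give Route 2 6 more to hit its cap of 9 ; 28 left.
Give Route 19 8 more to hit its cap of 11 ; 20 left.
Give Route 13 9 more to hit its cap of 11 ; 11 left.
Route 6 has room for 12 more but only 11 remain, so it gets 12.
Total = 8×2 + 17×11 + 18×11 + 5×1 + 15×12 + 22×9 = 784.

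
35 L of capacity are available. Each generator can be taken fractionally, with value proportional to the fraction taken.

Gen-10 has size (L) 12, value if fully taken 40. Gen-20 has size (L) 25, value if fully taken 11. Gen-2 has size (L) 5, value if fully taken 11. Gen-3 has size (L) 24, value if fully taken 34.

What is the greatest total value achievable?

76.5

Best value per unit of size first: Gen-10 40/12≈3.33, Gen-2 11/5≈2.2, Gen-3 34/24≈1.42, Gen-20 11/25≈0.44.
Gen-10: take in full, 12 L for value 40 ; 23 left.
Gen-2: take in full, 5 L for value 11 ; 18 left.
Fill the last 18 L with part of Gen-3: 18/24 of it earns 25.5.
Total value = 76.5.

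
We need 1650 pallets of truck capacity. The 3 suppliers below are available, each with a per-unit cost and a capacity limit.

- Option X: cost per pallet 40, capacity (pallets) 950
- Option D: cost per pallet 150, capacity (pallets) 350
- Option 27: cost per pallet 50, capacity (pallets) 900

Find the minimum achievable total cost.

73000

Use suppliers in increasing cost order.
Option X (40): use full 950 → 700 pallets to go.
Take 700 from Option 27 at 50 to finish.
Option D: unused.
Cost = 950×40 + 700×50 = 73000.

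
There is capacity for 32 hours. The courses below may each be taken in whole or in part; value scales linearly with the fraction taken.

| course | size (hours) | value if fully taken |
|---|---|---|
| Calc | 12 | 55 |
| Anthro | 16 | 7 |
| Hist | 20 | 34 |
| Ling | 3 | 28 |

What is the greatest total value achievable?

Sort by value density: Ling 28/3≈9.33, Calc 55/12≈4.58, Hist 34/20≈1.7, Anthro 7/16≈0.438.
All 3 hours of Ling fit (value 28) — 29 remain.
Calc: take in full, 12 hours for value 55 — 17 left.
Only 17 hours remain; take 17/20 of Hist for value 34×17/20 = 28.9.
Total value = 111.9.

111.9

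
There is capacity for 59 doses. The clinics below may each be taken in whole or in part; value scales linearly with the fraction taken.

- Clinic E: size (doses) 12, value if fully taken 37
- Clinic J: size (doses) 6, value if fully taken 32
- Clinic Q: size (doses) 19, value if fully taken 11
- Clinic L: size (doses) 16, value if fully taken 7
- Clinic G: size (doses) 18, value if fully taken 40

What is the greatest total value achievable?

Rank by value-to-size ratio: Clinic J 32/6≈5.33, Clinic E 37/12≈3.08, Clinic G 40/18≈2.22, Clinic Q 11/19≈0.579, Clinic L 7/16≈0.438.
Clinic J: take in full, 6 doses for value 32 ; 53 left.
Clinic E: take in full, 12 doses for value 37 ; 41 left.
Clinic G: take in full, 18 doses for value 40 ; 23 left.
Clinic Q: take in full, 19 doses for value 11 ; 4 left.
4 doses left: a 4/16 share of Clinic L gives 7×4/16 = 1.75.
Total value = 121.75.

121.75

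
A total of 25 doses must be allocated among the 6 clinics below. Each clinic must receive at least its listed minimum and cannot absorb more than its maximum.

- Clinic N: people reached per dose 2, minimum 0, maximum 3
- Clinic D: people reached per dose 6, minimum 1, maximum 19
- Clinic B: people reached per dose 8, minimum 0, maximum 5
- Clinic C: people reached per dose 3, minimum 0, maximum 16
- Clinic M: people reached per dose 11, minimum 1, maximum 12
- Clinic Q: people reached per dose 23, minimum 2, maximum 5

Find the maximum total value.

305

Meeting every minimum uses 0+1+0+0+1+2 = 4 doses, leaving 21.
Highest people reached per dose first: Clinic Q 23 > Clinic M 11 > Clinic B 8 > Clinic D 6 > Clinic C 3 > Clinic N 2.
Clinic Q takes 3 more to reach its cap of 5 — 18 left.
Give Clinic M 11 more to hit its cap of 12 — 7 left.
Clinic B: +5 to 5 (cap) — 2 left.
Clinic D has room for 18 more but only 2 remain, so it gets 3.
Total = 6×3 + 8×5 + 11×12 + 23×5 = 305.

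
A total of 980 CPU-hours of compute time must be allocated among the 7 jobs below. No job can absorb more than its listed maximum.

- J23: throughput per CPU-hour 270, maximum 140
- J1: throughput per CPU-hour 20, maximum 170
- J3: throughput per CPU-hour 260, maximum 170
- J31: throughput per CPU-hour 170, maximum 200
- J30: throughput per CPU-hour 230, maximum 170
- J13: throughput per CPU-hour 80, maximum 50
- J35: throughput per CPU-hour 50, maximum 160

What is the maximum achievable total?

168900

Highest throughput per CPU-hour first: J23 270 > J3 260 > J30 230 > J31 170 > J13 80 > J35 50 > J1 20.
J23 takes 140 to reach its cap of 140 → 840 left.
J3: +170 to 170 (cap) → 670 left.
J30 takes 170 to reach its cap of 170 → 500 left.
J31: +200 to 200 (cap) → 300 left.
J13: +50 to 50 (cap) → 250 left.
J35: +160 to 160 (cap) → 90 left.
Only 90 left; J1 takes them to reach 90.
Total = 270×140 + 20×90 + 260×170 + 170×200 + 230×170 + 80×50 + 50×160 = 168900.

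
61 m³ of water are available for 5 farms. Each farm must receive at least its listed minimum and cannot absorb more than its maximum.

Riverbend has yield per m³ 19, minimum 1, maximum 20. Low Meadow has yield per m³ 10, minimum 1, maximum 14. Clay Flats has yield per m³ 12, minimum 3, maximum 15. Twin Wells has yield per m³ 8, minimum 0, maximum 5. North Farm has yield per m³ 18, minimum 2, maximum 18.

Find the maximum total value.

Meeting every minimum uses 1+1+3+0+2 = 7 m³, leaving 54.
Rank by yield per m³: Riverbend 19 > North Farm 18 > Clay Flats 12 > Low Meadow 10 > Twin Wells 8.
Riverbend takes 19 more to reach its cap of 20 ; 35 left.
North Farm takes 16 more to reach its cap of 18 ; 19 left.
Clay Flats: +12 to 15 (cap) ; 7 left.
Low Meadow: +7 (room for 13) → 8. Pool exhausted.
Total = 19×20 + 10×8 + 12×15 + 18×18 = 964.

964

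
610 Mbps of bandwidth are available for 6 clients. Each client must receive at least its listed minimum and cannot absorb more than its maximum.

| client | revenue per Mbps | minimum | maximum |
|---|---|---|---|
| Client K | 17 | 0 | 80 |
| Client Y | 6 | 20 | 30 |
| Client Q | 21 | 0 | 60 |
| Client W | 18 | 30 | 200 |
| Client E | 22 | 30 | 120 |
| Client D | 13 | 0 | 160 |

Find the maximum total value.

Meeting every minimum uses 0+20+0+30+30+0 = 80 Mbps, leaving 530.
Rank by revenue per Mbps: Client E 22 > Client Q 21 > Client W 18 > Client K 17 > Client D 13 > Client Y 6.
Client E takes 90 more to reach its cap of 120 — 440 left.
Give Client Q 60 more to hit its cap of 60 — 380 left.
Give Client W 170 more to hit its cap of 200 — 210 left.
Client K takes 80 more to reach its cap of 80 — 130 left.
Only 130 left; Client D takes them to reach 130.
Total = 17×80 + 6×20 + 21×60 + 18×200 + 22×120 + 13×130 = 10670.

10670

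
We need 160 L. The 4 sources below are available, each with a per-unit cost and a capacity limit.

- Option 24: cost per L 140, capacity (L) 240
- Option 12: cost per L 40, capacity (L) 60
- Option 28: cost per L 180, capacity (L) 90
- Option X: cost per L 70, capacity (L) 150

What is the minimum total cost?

Use sources in increasing cost order.
Option 12 (40): use full 60 → 100 L to go.
Take 100 from Option X at 70 to finish.
Option 24, Option 28: unused.
Cost = 60×40 + 100×70 = 9400.

9400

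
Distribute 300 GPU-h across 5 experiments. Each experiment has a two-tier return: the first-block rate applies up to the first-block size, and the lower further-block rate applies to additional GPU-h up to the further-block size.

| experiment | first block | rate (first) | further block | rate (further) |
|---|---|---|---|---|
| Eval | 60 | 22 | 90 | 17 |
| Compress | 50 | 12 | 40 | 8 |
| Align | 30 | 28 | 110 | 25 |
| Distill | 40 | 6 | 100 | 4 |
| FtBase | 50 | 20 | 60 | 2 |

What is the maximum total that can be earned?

6760

Rank every tier by rate: Align/T1 28 > Align/T2 25 > Eval/T1 22 > FtBase/T1 20 > Eval/T2 17 > Compress/T1 12 > Compress/T2 8 > Distill/T1 6 > Distill/T2 4 > FtBase/T2 2.
Fill Align T1 block (30 at 28) → 270 left.
Align T2 at 25: fill all 110 → 160 left.
Fill Eval T1 block (60 at 22) → 100 left.
FtBase/T1 (20): +50 → 50 left.
50 remain; put them into Eval T2 at 17.
Total = 28×30 + 25×110 + 22×60 + 20×50 + 17×50 = 6760.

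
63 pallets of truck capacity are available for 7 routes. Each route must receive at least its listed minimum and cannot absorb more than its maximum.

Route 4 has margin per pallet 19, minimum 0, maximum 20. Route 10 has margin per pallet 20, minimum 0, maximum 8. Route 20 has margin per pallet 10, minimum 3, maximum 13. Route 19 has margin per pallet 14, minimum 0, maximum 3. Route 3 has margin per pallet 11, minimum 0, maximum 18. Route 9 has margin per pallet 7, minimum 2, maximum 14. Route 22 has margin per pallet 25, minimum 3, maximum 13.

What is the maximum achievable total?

1105

Meeting every minimum uses 0+0+3+0+0+2+3 = 8 pallets, leaving 55.
Rank by margin per pallet: Route 22 25 > Route 10 20 > Route 4 19 > Route 19 14 > Route 3 11 > Route 20 10 > Route 9 7.
Give Route 22 10 more to hit its cap of 13 ; 45 left.
Give Route 10 8 more to hit its cap of 8 ; 37 left.
Give Route 4 20 more to hit its cap of 20 ; 17 left.
Route 19 takes 3 more to reach its cap of 3 ; 14 left.
Route 3 has room for 18 more but only 14 remain, so it gets 14.
Total = 19×20 + 20×8 + 10×3 + 14×3 + 11×14 + 7×2 + 25×13 = 1105.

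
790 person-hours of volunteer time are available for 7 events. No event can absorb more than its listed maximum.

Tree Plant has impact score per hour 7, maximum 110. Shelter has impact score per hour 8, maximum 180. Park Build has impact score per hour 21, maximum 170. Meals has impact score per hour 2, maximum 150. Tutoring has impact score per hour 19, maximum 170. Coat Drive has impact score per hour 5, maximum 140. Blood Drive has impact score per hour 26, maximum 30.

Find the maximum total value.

10440

Highest impact score per hour first: Blood Drive 26 > Park Build 21 > Tutoring 19 > Shelter 8 > Tree Plant 7 > Coat Drive 5 > Meals 2.
Give Blood Drive 30 to hit its cap of 30 — 760 left.
Park Build takes 170 to reach its cap of 170 — 590 left.
Give Tutoring 170 to hit its cap of 170 — 420 left.
Shelter: +180 to 180 (cap) — 240 left.
Tree Plant: +110 to 110 (cap) — 130 left.
Only 130 left; Coat Drive takes them to reach 130.
Total = 7×110 + 8×180 + 21×170 + 19×170 + 5×130 + 26×30 = 10440.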